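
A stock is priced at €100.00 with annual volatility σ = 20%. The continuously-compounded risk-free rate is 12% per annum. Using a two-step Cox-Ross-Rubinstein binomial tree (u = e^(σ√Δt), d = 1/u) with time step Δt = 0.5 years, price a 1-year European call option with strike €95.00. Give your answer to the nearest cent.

CRR parameters: u = e^(σ√Δt) = e^(0.2·√0.5) = 1.1519, d = 1/u = 0.8681
Per-period rate: rΔt = 0.12·0.5 = 0.06, so R = e^0.06 = 1.0618
Risk-neutral probability p = (e^0.06 − 0.8681)/(1.1519 − 0.8681) = 0.1937/0.2838 = 0.6826
Terminal stock prices: S_uu = 132.7, S_ud = 100, S_dd = 75.36
Terminal payoffs (S − K): max(37.69, 0) = 37.69, max(5, 0) = 5, max(-19.64, 0) = 0
Node u (S = 115.2): V_u = e^(−0.06)·[0.6826·37.6896 + 0.3174·5.0000] = 25.7234
Node d (S = 86.81): V_d = e^(−0.06)·[0.6826·5.0000 + 0.3174·0.0000] = 3.2142
Node 0 (S = 100): V_0 = e^(−0.06)·[0.6826·25.7234 + 0.3174·3.2142] = 17.4970

€17.50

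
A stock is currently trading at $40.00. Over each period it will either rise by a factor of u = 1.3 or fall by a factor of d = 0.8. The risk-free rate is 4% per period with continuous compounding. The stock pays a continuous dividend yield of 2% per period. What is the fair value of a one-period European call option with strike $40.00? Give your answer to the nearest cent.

$5.08

Per-period risk-free factor R = e^0.04 = 1.0408; dividend-adjusted growth = e^(0.04−0.02) = 1.0202.
Risk-neutral probability p = (1.0202 − 0.8)/(1.3 − 0.8) = 0.2202/0.5000 = 0.4404
Terminal stock prices: S_u = 52, S_d = 32
Terminal payoffs (S − K): max(12, 0) = 12, max(-8, 0) = 0
Node 0 (S = 40): V_0 = e^(−0.04)·[0.4404·12.0000 + 0.5596·0.0000] = 5.0776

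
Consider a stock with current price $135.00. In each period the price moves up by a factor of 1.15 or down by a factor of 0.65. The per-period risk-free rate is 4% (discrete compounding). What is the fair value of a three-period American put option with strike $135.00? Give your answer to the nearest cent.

$17.66

Risk-neutral probability p = (1 + 0.04 − 0.65)/(1.15 − 0.65) = 0.3900/0.5000 = 0.7800
Terminal stock prices: S_uuu = 205.3, S_uud = 116, S_udd = 65.59, S_ddd = 37.07
Terminal payoffs (K − S): max(-70.32, 0) = 0, max(18.95, 0) = 18.95, max(69.41, 0) = 69.41, max(97.93, 0) = 97.93
Node uu (S = 178.5): continuation = 1/1.04·[0.7800·0.0000 + 0.2200·18.9506] = 4.0088; exercise value = 0.0000 ≤ continuation, so V_uu = 4.0088
Node ud (S = 100.9): continuation = 1/1.04·[0.7800·18.9506 + 0.2200·69.4069] = 28.8952; exercise value = 34.0875 > continuation, so V_ud = 34.0875 (exercise)
Node dd (S = 57.04): continuation = 1/1.04·[0.7800·69.4069 + 0.2200·97.9256] = 72.7702; exercise value = 77.9625 > continuation, so V_dd = 77.9625 (exercise)
Node u (S = 155.2): continuation = 1/1.04·[0.7800·4.0088 + 0.2200·34.0875] = 10.2174; exercise value = 0.0000 ≤ continuation, so V_u = 10.2174
Node d (S = 87.75): continuation = 1/1.04·[0.7800·34.0875 + 0.2200·77.9625] = 42.0577; exercise value = 47.2500 > continuation, so V_d = 47.2500 (exercise)
Node 0 (S = 135): continuation = 1/1.04·[0.7800·10.2174 + 0.2200·47.2500] = 17.6582; exercise value = 0.0000 ≤ continuation, so V_0 = 17.6582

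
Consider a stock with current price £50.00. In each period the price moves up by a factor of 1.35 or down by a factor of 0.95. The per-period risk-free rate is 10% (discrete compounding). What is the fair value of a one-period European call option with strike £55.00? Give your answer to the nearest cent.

Risk-neutral probability p = (1 + 0.1 − 0.95)/(1.35 − 0.95) = 0.1500/0.4000 = 0.3750
Terminal stock prices: S_u = 67.5, S_d = 47.5
Terminal payoffs (S − K): max(12.5, 0) = 12.5, max(-7.5, 0) = 0
Node 0 (S = 50): V_0 = 1/1.1·[0.3750·12.5000 + 0.6250·0.0000] = 4.2614

£4.26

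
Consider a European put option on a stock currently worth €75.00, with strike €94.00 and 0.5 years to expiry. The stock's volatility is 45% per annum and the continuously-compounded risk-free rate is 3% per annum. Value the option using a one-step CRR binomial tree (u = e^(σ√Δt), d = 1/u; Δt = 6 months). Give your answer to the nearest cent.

CRR parameters: u = e^(σ√Δt) = e^(0.45·√0.5) = 1.3746, d = 1/u = 0.7275
Per-period rate: rΔt = 0.03·0.5 = 0.015, so R = e^0.015 = 1.0151
Risk-neutral probability p = (e^0.015 − 0.7275)/(1.3746 − 0.7275) = 0.2877/0.6472 = 0.4445
Terminal stock prices: S_u = 103.1, S_d = 54.56
Terminal payoffs (K − S): max(-9.099, 0) = 0, max(39.44, 0) = 39.44
Node 0 (S = 75): V_0 = e^(−0.015)·[0.4445·0.0000 + 0.5555·39.4406] = 21.5844

€21.58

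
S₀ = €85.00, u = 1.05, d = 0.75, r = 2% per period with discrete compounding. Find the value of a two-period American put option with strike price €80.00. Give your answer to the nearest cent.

Risk-neutral probability p = (1 + 0.02 − 0.75)/(1.05 − 0.75) = 0.2700/0.3000 = 0.9000
Terminal stock prices: S_uu = 93.71, S_ud = 66.94, S_dd = 47.81
Terminal payoffs (K − S): max(-13.71, 0) = 0, max(13.06, 0) = 13.06, max(32.19, 0) = 32.19
Node u (S = 89.25): continuation = 1/1.02·[0.9000·0.0000 + 0.1000·13.0625] = 1.2806; exercise value = 0.0000 ≤ continuation, so V_u = 1.2806
Node d (S = 63.75): continuation = 1/1.02·[0.9000·13.0625 + 0.1000·32.1875] = 14.6814; exercise value = 16.2500 > continuation, so V_d = 16.2500 (exercise)
Node 0 (S = 85): continuation = 1/1.02·[0.9000·1.2806 + 0.1000·16.2500] = 2.7231; exercise value = 0.0000 ≤ continuation, so V_0 = 2.7231

€2.72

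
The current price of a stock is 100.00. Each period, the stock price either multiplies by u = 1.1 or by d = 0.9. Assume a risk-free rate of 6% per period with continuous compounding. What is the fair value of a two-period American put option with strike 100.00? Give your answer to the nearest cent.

Risk-neutral probability p = (e^0.06 − 0.9)/(1.1 − 0.9) = 0.1618/0.2000 = 0.8092
Terminal stock prices: S_uu = 121, S_ud = 99, S_dd = 81
Terminal payoffs (K − S): max(-21, 0) = 0, max(1, 0) = 1, max(19, 0) = 19
Node u (S = 110): continuation = e^(−0.06)·[0.8092·0.0000 + 0.1908·1.0000] = 0.1797; exercise value = 0.0000 ≤ continuation, so V_u = 0.1797
Node d (S = 90): continuation = e^(−0.06)·[0.8092·1.0000 + 0.1908·19.0000] = 4.1765; exercise value = 10.0000 > continuation, so V_d = 10.0000 (exercise)
Node 0 (S = 100): continuation = e^(−0.06)·[0.8092·0.1797 + 0.1908·10.0000] = 1.9340; exercise value = 0.0000 ≤ continuation, so V_0 = 1.9340

1.93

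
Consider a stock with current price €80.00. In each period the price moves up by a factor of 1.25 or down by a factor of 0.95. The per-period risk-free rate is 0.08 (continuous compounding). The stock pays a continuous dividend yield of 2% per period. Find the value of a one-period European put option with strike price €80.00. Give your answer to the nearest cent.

€2.32

Per-period risk-free factor R = e^0.08 = 1.0833; dividend-adjusted growth = e^(0.08−0.02) = 1.0618.
Risk-neutral probability p = (1.0618 − 0.95)/(1.25 − 0.95) = 0.1118/0.3000 = 0.3728
Terminal stock prices: S_u = 100, S_d = 76
Terminal payoffs (K − S): max(-20, 0) = 0, max(4, 0) = 4
Node 0 (S = 80): V_0 = e^(−0.08)·[0.3728·0.0000 + 0.6272·4.0000] = 2.3160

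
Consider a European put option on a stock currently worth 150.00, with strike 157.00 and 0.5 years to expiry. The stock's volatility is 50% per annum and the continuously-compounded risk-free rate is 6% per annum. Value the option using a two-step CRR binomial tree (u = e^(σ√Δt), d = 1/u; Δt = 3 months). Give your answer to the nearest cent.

CRR parameters: u = e^(σ√Δt) = e^(0.5·√0.25) = 1.2840, d = 1/u = 0.7788
Per-period rate: rΔt = 0.06·0.25 = 0.015, so R = e^0.015 = 1.0151
Risk-neutral probability p = (e^0.015 − 0.7788)/(1.2840 − 0.7788) = 0.2363/0.5052 = 0.4677
Terminal stock prices: S_uu = 247.3, S_ud = 150, S_dd = 90.98
Terminal payoffs (K − S): max(-90.31, 0) = 0, max(7, 0) = 7, max(66.02, 0) = 66.02
Node u (S = 192.6): V_u = e^(−0.015)·[0.4677·0.0000 + 0.5323·7.0000] = 3.6704
Node d (S = 116.8): V_d = e^(−0.015)·[0.4677·7.0000 + 0.5323·66.0204] = 37.8425
Node 0 (S = 150): V_0 = e^(−0.015)·[0.4677·3.6704 + 0.5323·37.8425] = 21.5335

21.53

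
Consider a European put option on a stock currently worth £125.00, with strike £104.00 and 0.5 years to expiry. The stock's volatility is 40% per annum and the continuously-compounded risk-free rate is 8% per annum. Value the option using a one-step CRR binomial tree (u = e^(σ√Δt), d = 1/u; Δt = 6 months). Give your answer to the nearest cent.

CRR parameters: u = e^(σ√Δt) = e^(0.4·√0.5) = 1.3269, d = 1/u = 0.7536
Per-period rate: rΔt = 0.08·0.5 = 0.04, so R = e^0.04 = 1.0408
Risk-neutral probability p = (e^0.04 − 0.7536)/(1.3269 − 0.7536) = 0.2872/0.5733 = 0.5009
Terminal stock prices: S_u = 165.9, S_d = 94.2
Terminal payoffs (K − S): max(-61.86, 0) = 0, max(9.795, 0) = 9.795
Node 0 (S = 125): V_0 = e^(−0.04)·[0.5009·0.0000 + 0.4991·9.7952] = 4.6966

£4.70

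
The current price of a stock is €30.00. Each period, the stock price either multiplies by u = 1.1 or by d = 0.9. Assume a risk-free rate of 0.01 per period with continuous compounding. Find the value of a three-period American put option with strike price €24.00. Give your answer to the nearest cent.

Risk-neutral probability p = (e^0.01 − 0.9)/(1.1 − 0.9) = 0.1101/0.2000 = 0.5503
Terminal stock prices: S_uuu = 39.93, S_uud = 32.67, S_udd = 26.73, S_ddd = 21.87
Terminal payoffs (K − S): max(-15.93, 0) = 0, max(-8.67, 0) = 0, max(-2.73, 0) = 0, max(2.13, 0) = 2.13
Node uu (S = 36.3): continuation = e^(−0.01)·[0.5503·0.0000 + 0.4497·0.0000] = 0.0000; exercise value = 0.0000 ≤ continuation, so V_uu = 0.0000
Node ud (S = 29.7): continuation = e^(−0.01)·[0.5503·0.0000 + 0.4497·0.0000] = 0.0000; exercise value = 0.0000 ≤ continuation, so V_ud = 0.0000
Node dd (S = 24.3): continuation = e^(−0.01)·[0.5503·0.0000 + 0.4497·2.1300] = 0.9484; exercise value = 0.0000 ≤ continuation, so V_dd = 0.9484
Node u (S = 33): continuation = e^(−0.01)·[0.5503·0.0000 + 0.4497·0.0000] = 0.0000; exercise value = 0.0000 ≤ continuation, so V_u = 0.0000
Node d (S = 27): continuation = e^(−0.01)·[0.5503·0.0000 + 0.4497·0.9484] = 0.4223; exercise value = 0.0000 ≤ continuation, so V_d = 0.4223
Node 0 (S = 30): continuation = e^(−0.01)·[0.5503·0.0000 + 0.4497·0.4223] = 0.1880; exercise value = 0.0000 ≤ continuation, so V_0 = 0.1880

€0.19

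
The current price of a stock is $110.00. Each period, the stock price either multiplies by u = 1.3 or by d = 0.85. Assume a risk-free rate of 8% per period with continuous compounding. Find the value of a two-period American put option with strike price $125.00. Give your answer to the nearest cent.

Risk-neutral probability p = (e^0.08 − 0.85)/(1.3 − 0.85) = 0.2333/0.4500 = 0.5184
Terminal stock prices: S_uu = 185.9, S_ud = 121.5, S_dd = 79.47
Terminal payoffs (K − S): max(-60.9, 0) = 0, max(3.45, 0) = 3.45, max(45.53, 0) = 45.53
Node u (S = 143): continuation = e^(−0.08)·[0.5184·0.0000 + 0.4816·3.4500] = 1.5337; exercise value = 0.0000 ≤ continuation, so V_u = 1.5337
Node d (S = 93.5): continuation = e^(−0.08)·[0.5184·3.4500 + 0.4816·45.5250] = 21.8895; exercise value = 31.5000 > continuation, so V_d = 31.5000 (exercise)
Node 0 (S = 110): continuation = e^(−0.08)·[0.5184·1.5337 + 0.4816·31.5000] = 14.7376; exercise value = 15.0000 > continuation, so V_0 = 15.0000 (exercise)

$15.00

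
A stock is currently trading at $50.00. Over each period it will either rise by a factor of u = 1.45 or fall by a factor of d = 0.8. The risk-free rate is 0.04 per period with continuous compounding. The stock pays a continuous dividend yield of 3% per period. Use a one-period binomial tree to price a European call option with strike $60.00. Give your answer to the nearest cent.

Per-period risk-free factor R = e^0.04 = 1.0408; dividend-adjusted growth = e^(0.04−0.03) = 1.0101.
Risk-neutral probability p = (1.0101 − 0.8)/(1.45 − 0.8) = 0.2101/0.6500 = 0.3232
Terminal stock prices: S_u = 72.5, S_d = 40
Terminal payoffs (S − K): max(12.5, 0) = 12.5, max(-20, 0) = 0
Node 0 (S = 50): V_0 = e^(−0.04)·[0.3232·12.5000 + 0.6768·0.0000] = 3.8810

$3.88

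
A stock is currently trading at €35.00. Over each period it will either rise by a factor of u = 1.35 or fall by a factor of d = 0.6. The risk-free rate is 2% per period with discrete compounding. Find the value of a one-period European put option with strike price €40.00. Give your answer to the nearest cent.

Risk-neutral probability p = (1 + 0.02 − 0.6)/(1.35 − 0.6) = 0.4200/0.7500 = 0.5600
Terminal stock prices: S_u = 47.25, S_d = 21
Terminal payoffs (K − S): max(-7.25, 0) = 0, max(19, 0) = 19
Node 0 (S = 35): V_0 = 1/1.02·[0.5600·0.0000 + 0.4400·19.0000] = 8.1961

€8.20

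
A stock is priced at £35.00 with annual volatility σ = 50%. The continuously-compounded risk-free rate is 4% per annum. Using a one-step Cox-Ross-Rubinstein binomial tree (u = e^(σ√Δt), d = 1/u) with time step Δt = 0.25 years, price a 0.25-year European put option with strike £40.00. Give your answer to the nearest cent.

CRR parameters: u = e^(σ√Δt) = e^(0.5·√0.25) = 1.2840, d = 1/u = 0.7788
Per-period rate: rΔt = 0.04·0.25 = 0.01, so R = e^0.01 = 1.0101
Risk-neutral probability p = (e^0.01 − 0.7788)/(1.2840 − 0.7788) = 0.2312/0.5052 = 0.4577
Terminal stock prices: S_u = 44.94, S_d = 27.26
Terminal payoffs (K − S): max(-4.941, 0) = 0, max(12.74, 0) = 12.74
Node 0 (S = 35): V_0 = e^(−0.01)·[0.4577·0.0000 + 0.5423·12.7420] = 6.8410

£6.84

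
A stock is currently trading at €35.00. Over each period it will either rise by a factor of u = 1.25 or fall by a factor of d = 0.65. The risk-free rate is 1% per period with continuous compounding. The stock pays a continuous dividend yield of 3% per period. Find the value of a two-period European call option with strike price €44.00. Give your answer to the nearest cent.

€3.17

Per-period risk-free factor R = e^0.01 = 1.0101; dividend-adjusted growth = e^(0.01−0.03) = 0.9802.
Risk-neutral probability p = (0.9802 − 0.65)/(1.25 − 0.65) = 0.3302/0.6000 = 0.5503
Terminal stock prices: S_uu = 54.69, S_ud = 28.44, S_dd = 14.79
Terminal payoffs (S − K): max(10.69, 0) = 10.69, max(-15.56, 0) = 0, max(-29.21, 0) = 0
Node u (S = 43.75): V_u = e^(−0.01)·[0.5503·10.6875 + 0.4497·0.0000] = 5.8231
Node d (S = 22.75): V_d = e^(−0.01)·[0.5503·0.0000 + 0.4497·0.0000] = 0.0000
Node 0 (S = 35): V_0 = e^(−0.01)·[0.5503·5.8231 + 0.4497·0.0000] = 3.1728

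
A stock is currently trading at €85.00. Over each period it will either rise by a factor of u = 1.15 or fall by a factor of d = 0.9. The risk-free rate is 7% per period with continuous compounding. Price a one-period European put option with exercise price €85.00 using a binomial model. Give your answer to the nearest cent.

Risk-neutral probability p = (e^0.07 − 0.9)/(1.15 − 0.9) = 0.1725/0.2500 = 0.6900
Terminal stock prices: S_u = 97.75, S_d = 76.5
Terminal payoffs (K − S): max(-12.75, 0) = 0, max(8.5, 0) = 8.5
Node 0 (S = 85): V_0 = e^(−0.07)·[0.6900·0.0000 + 0.3100·8.5000] = 2.4566

€2.46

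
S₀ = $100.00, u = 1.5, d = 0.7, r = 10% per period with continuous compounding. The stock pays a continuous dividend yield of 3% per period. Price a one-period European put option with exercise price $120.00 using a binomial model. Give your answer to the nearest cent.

Per-period risk-free factor R = e^0.1 = 1.1052; dividend-adjusted growth = e^(0.1−0.03) = 1.0725.
Risk-neutral probability p = (1.0725 − 0.7)/(1.5 − 0.7) = 0.3725/0.8000 = 0.4656
Terminal stock prices: S_u = 150, S_d = 70
Terminal payoffs (K − S): max(-30, 0) = 0, max(50, 0) = 50
Node 0 (S = 100): V_0 = e^(−0.1)·[0.4656·0.0000 + 0.5344·50.0000] = 24.1757

$24.18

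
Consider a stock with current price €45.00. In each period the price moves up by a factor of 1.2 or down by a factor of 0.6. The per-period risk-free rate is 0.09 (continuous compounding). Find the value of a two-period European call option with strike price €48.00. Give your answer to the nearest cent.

€9.52

Risk-neutral probability p = (e^0.09 − 0.6)/(1.2 − 0.6) = 0.4942/0.6000 = 0.8236
Terminal stock prices: S_uu = 64.8, S_ud = 32.4, S_dd = 16.2
Terminal payoffs (S − K): max(16.8, 0) = 16.8, max(-15.6, 0) = 0, max(-31.8, 0) = 0
Node u (S = 54): V_u = e^(−0.09)·[0.8236·16.8000 + 0.1764·0.0000] = 12.6460
Node d (S = 27): V_d = e^(−0.09)·[0.8236·0.0000 + 0.1764·0.0000] = 0.0000
Node 0 (S = 45): V_0 = e^(−0.09)·[0.8236·12.6460 + 0.1764·0.0000] = 9.5191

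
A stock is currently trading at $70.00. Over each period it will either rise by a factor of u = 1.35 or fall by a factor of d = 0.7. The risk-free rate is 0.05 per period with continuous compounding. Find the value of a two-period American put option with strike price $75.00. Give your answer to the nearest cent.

Risk-neutral probability p = (e^0.05 − 0.7)/(1.35 − 0.7) = 0.3513/0.6500 = 0.5404
Terminal stock prices: S_uu = 127.6, S_ud = 66.15, S_dd = 34.3
Terminal payoffs (K − S): max(-52.58, 0) = 0, max(8.85, 0) = 8.85, max(40.7, 0) = 40.7
Node u (S = 94.5): continuation = e^(−0.05)·[0.5404·0.0000 + 0.4596·8.8500] = 3.8689; exercise value = 0.0000 ≤ continuation, so V_u = 3.8689
Node d (S = 49): continuation = e^(−0.05)·[0.5404·8.8500 + 0.4596·40.7000] = 22.3422; exercise value = 26.0000 > continuation, so V_d = 26.0000 (exercise)
Node 0 (S = 70): continuation = e^(−0.05)·[0.5404·3.8689 + 0.4596·26.0000] = 13.3553; exercise value = 5.0000 ≤ continuation, so V_0 = 13.3553

$13.36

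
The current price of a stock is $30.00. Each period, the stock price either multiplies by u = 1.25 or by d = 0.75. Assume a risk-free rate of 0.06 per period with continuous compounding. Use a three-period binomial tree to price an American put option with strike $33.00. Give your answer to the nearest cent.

$4.74

Risk-neutral probability p = (e^0.06 − 0.75)/(1.25 − 0.75) = 0.3118/0.5000 = 0.6237
Terminal stock prices: S_uuu = 58.59, S_uud = 35.16, S_udd = 21.09, S_ddd = 12.66
Terminal payoffs (K − S): max(-25.59, 0) = 0, max(-2.156, 0) = 0, max(11.91, 0) = 11.91, max(20.34, 0) = 20.34
Node uu (S = 46.88): continuation = e^(−0.06)·[0.6237·0.0000 + 0.3763·0.0000] = 0.0000; exercise value = 0.0000 ≤ continuation, so V_uu = 0.0000
Node ud (S = 28.12): continuation = e^(−0.06)·[0.6237·0.0000 + 0.3763·11.9062] = 4.2197; exercise value = 4.8750 > continuation, so V_ud = 4.8750 (exercise)
Node dd (S = 16.88): continuation = e^(−0.06)·[0.6237·11.9062 + 0.3763·20.3438] = 14.2032; exercise value = 16.1250 > continuation, so V_dd = 16.1250 (exercise)
Node u (S = 37.5): continuation = e^(−0.06)·[0.6237·0.0000 + 0.3763·4.8750] = 1.7278; exercise value = 0.0000 ≤ continuation, so V_u = 1.7278
Node d (S = 22.5): continuation = e^(−0.06)·[0.6237·4.8750 + 0.3763·16.1250] = 8.5782; exercise value = 10.5000 > continuation, so V_d = 10.5000 (exercise)
Node 0 (S = 30): continuation = e^(−0.06)·[0.6237·1.7278 + 0.3763·10.5000] = 4.7361; exercise value = 3.0000 ≤ continuation, so V_0 = 4.7361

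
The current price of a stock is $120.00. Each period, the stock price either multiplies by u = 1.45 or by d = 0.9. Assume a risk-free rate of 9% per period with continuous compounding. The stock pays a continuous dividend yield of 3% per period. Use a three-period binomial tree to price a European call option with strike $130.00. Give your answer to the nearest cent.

Per-period risk-free factor R = e^0.09 = 1.0942; dividend-adjusted growth = e^(0.09−0.03) = 1.0618.
Risk-neutral probability p = (1.0618 − 0.9)/(1.45 − 0.9) = 0.1618/0.5500 = 0.2942
Terminal stock prices: S_uuu = 365.8, S_uud = 227.1, S_udd = 140.9, S_ddd = 87.48
Terminal payoffs (S − K): max(235.8, 0) = 235.8, max(97.07, 0) = 97.07, max(10.94, 0) = 10.94, max(-42.52, 0) = 0
Node uu (S = 252.3): V_uu = e^(−0.09)·[0.2942·235.8350 + 0.7058·97.0700] = 126.0324
Node ud (S = 156.6): V_ud = e^(−0.09)·[0.2942·97.0700 + 0.7058·10.9400] = 33.1607
Node dd (S = 97.2): V_dd = e^(−0.09)·[0.2942·10.9400 + 0.7058·0.0000] = 2.9420
Node u (S = 174): V_u = e^(−0.09)·[0.2942·126.0324 + 0.7058·33.1607] = 55.2819
Node d (S = 108): V_d = e^(−0.09)·[0.2942·33.1607 + 0.7058·2.9420] = 10.8153
Node 0 (S = 120): V_0 = e^(−0.09)·[0.2942·55.2819 + 0.7058·10.8153] = 21.8425

$21.84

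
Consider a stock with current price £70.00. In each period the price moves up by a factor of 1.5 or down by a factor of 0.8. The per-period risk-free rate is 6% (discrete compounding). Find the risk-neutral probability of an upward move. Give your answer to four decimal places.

Risk-neutral probability p = (1 + 0.06 − 0.8)/(1.5 − 0.8) = 0.2600/0.7000 = 0.3714

p = 0.3714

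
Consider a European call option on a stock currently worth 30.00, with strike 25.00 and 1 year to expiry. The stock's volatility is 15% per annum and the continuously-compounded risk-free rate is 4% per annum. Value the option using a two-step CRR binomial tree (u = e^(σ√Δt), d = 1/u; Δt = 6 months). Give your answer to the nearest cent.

CRR parameters: u = e^(σ√Δt) = e^(0.15·√0.5) = 1.1119, d = 1/u = 0.8994
Per-period rate: rΔt = 0.04·0.5 = 0.02, so R = e^0.02 = 1.0202
Risk-neutral probability p = (e^0.02 − 0.8994)/(1.1119 − 0.8994) = 0.1208/0.2125 = 0.5686
Terminal stock prices: S_uu = 37.09, S_ud = 30, S_dd = 24.27
Terminal payoffs (S − K): max(12.09, 0) = 12.09, max(5, 0) = 5, max(-0.7343, 0) = 0
Node u (S = 33.36): V_u = e^(−0.02)·[0.5686·12.0893 + 0.4314·5.0000] = 8.8519
Node d (S = 26.98): V_d = e^(−0.02)·[0.5686·5.0000 + 0.4314·0.0000] = 2.7865
Node 0 (S = 30): V_0 = e^(−0.02)·[0.5686·8.8519 + 0.4314·2.7865] = 6.1116

6.11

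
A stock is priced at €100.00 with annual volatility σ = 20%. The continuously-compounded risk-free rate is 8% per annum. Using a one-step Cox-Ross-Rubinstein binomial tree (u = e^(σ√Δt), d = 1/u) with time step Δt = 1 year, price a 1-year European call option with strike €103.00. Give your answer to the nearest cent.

CRR parameters: u = e^(σ√Δt) = e^(0.2·√1) = 1.2214, d = 1/u = 0.8187
Per-period rate: rΔt = 0.08·1 = 0.08, so R = e^0.08 = 1.0833
Risk-neutral probability p = (e^0.08 − 0.8187)/(1.2214 − 0.8187) = 0.2646/0.4027 = 0.6570
Terminal stock prices: S_u = 122.1, S_d = 81.87
Terminal payoffs (S − K): max(19.14, 0) = 19.14, max(-21.13, 0) = 0
Node 0 (S = 100): V_0 = e^(−0.08)·[0.6570·19.1403 + 0.3430·0.0000] = 11.6084

€11.61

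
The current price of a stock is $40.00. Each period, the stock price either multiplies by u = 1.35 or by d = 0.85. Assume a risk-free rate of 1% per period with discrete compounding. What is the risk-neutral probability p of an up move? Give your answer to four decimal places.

Risk-neutral probability p = (1 + 0.01 − 0.85)/(1.35 − 0.85) = 0.1600/0.5000 = 0.3200

p = 0.3200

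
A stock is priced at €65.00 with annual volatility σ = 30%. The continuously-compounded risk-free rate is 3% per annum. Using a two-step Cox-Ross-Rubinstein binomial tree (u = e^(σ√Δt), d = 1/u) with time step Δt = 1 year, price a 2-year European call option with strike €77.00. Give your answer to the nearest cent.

CRR parameters: u = e^(σ√Δt) = e^(0.3·√1) = 1.3499, d = 1/u = 0.7408
Per-period rate: rΔt = 0.03·1 = 0.03, so R = e^0.03 = 1.0305
Risk-neutral probability p = (e^0.03 − 0.7408)/(1.3499 − 0.7408) = 0.2896/0.6090 = 0.4756
Terminal stock prices: S_uu = 118.4, S_ud = 65, S_dd = 35.67
Terminal payoffs (S − K): max(41.44, 0) = 41.44, max(-12, 0) = 0, max(-41.33, 0) = 0
Node u (S = 87.74): V_u = e^(−0.03)·[0.4756·41.4377 + 0.5244·0.0000] = 19.1238
Node d (S = 48.15): V_d = e^(−0.03)·[0.4756·0.0000 + 0.5244·0.0000] = 0.0000
Node 0 (S = 65): V_0 = e^(−0.03)·[0.4756·19.1238 + 0.5244·0.0000] = 8.8258

€8.83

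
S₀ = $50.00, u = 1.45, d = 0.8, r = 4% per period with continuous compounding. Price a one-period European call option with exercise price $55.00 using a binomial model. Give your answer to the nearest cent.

$6.23

Risk-neutral probability p = (e^0.04 − 0.8)/(1.45 − 0.8) = 0.2408/0.6500 = 0.3705
Terminal stock prices: S_u = 72.5, S_d = 40
Terminal payoffs (S − K): max(17.5, 0) = 17.5, max(-15, 0) = 0
Node 0 (S = 50): V_0 = e^(−0.04)·[0.3705·17.5000 + 0.6295·0.0000] = 6.2292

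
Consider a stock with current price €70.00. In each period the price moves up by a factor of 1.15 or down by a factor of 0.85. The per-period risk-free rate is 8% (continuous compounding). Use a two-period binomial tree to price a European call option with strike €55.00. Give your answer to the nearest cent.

€23.32

Risk-neutral probability p = (e^0.08 − 0.85)/(1.15 − 0.85) = 0.2333/0.3000 = 0.7776
Terminal stock prices: S_uu = 92.57, S_ud = 68.42, S_dd = 50.57
Terminal payoffs (S − K): max(37.57, 0) = 37.57, max(13.42, 0) = 13.42, max(-4.425, 0) = 0
Node u (S = 80.5): V_u = e^(−0.08)·[0.7776·37.5750 + 0.2224·13.4250] = 29.7286
Node d (S = 59.5): V_d = e^(−0.08)·[0.7776·13.4250 + 0.2224·0.0000] = 9.6370
Node 0 (S = 70): V_0 = e^(−0.08)·[0.7776·29.7286 + 0.2224·9.6370] = 23.3186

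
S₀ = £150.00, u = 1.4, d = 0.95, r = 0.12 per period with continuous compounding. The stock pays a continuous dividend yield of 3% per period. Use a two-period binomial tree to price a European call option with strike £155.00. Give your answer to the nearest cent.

Per-period risk-free factor R = e^0.12 = 1.1275; dividend-adjusted growth = e^(0.12−0.03) = 1.0942.
Risk-neutral probability p = (1.0942 − 0.95)/(1.4 − 0.95) = 0.1442/0.4500 = 0.3204
Terminal stock prices: S_uu = 294, S_ud = 199.5, S_dd = 135.4
Terminal payoffs (S − K): max(139, 0) = 139, max(44.5, 0) = 44.5, max(-19.62, 0) = 0
Node u (S = 210): V_u = e^(−0.12)·[0.3204·139.0000 + 0.6796·44.5000] = 66.3209
Node d (S = 142.5): V_d = e^(−0.12)·[0.3204·44.5000 + 0.6796·0.0000] = 12.6450
Node 0 (S = 150): V_0 = e^(−0.12)·[0.3204·66.3209 + 0.6796·12.6450] = 26.4676

£26.47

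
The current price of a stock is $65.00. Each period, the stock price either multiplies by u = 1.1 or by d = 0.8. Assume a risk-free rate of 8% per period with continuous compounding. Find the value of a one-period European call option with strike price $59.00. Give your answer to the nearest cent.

$10.90

Risk-neutral probability p = (e^0.08 − 0.8)/(1.1 − 0.8) = 0.2833/0.3000 = 0.9443
Terminal stock prices: S_u = 71.5, S_d = 52
Terminal payoffs (S − K): max(12.5, 0) = 12.5, max(-7, 0) = 0
Node 0 (S = 65): V_0 = e^(−0.08)·[0.9443·12.5000 + 0.0557·0.0000] = 10.8961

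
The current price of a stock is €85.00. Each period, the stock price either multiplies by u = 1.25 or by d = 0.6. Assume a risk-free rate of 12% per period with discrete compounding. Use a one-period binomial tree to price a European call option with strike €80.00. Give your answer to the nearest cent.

Risk-neutral probability p = (1 + 0.12 − 0.6)/(1.25 − 0.6) = 0.5200/0.6500 = 0.8000
Terminal stock prices: S_u = 106.2, S_d = 51
Terminal payoffs (S − K): max(26.25, 0) = 26.25, max(-29, 0) = 0
Node 0 (S = 85): V_0 = 1/1.12·[0.8000·26.2500 + 0.2000·0.0000] = 18.7500

€18.75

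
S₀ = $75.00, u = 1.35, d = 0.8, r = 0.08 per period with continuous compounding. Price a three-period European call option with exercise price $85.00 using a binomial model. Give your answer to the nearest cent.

$18.09

Risk-neutral probability p = (e^0.08 − 0.8)/(1.35 − 0.8) = 0.2833/0.5500 = 0.5151
Terminal stock prices: S_uuu = 184.5, S_uud = 109.4, S_udd = 64.8, S_ddd = 38.4
Terminal payoffs (S − K): max(99.53, 0) = 99.53, max(24.35, 0) = 24.35, max(-20.2, 0) = 0, max(-46.6, 0) = 0
Node uu (S = 136.7): V_uu = e^(−0.08)·[0.5151·99.5281 + 0.4849·24.3500] = 58.2226
Node ud (S = 81): V_ud = e^(−0.08)·[0.5151·24.3500 + 0.4849·0.0000] = 11.5776
Node dd (S = 48): V_dd = e^(−0.08)·[0.5151·0.0000 + 0.4849·0.0000] = 0.0000
Node u (S = 101.2): V_u = e^(−0.08)·[0.5151·58.2226 + 0.4849·11.5776] = 32.8657
Node d (S = 60): V_d = e^(−0.08)·[0.5151·11.5776 + 0.4849·0.0000] = 5.5048
Node 0 (S = 75): V_0 = e^(−0.08)·[0.5151·32.8657 + 0.4849·5.5048] = 18.0907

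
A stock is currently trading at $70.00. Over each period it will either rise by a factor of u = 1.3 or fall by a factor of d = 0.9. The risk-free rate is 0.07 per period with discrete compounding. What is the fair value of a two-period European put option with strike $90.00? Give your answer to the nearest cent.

$13.07

Risk-neutral probability p = (1 + 0.07 − 0.9)/(1.3 − 0.9) = 0.1700/0.4000 = 0.4250
Terminal stock prices: S_uu = 118.3, S_ud = 81.9, S_dd = 56.7
Terminal payoffs (K − S): max(-28.3, 0) = 0, max(8.1, 0) = 8.1, max(33.3, 0) = 33.3
Node u (S = 91): V_u = 1/1.07·[0.4250·0.0000 + 0.5750·8.1000] = 4.3528
Node d (S = 63): V_d = 1/1.07·[0.4250·8.1000 + 0.5750·33.3000] = 21.1121
Node 0 (S = 70): V_0 = 1/1.07·[0.4250·4.3528 + 0.5750·21.1121] = 13.0742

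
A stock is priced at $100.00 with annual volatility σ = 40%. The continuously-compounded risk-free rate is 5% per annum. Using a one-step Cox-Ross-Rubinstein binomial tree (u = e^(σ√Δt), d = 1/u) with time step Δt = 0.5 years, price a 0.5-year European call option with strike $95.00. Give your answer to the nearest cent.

CRR parameters: u = e^(σ√Δt) = e^(0.4·√0.5) = 1.3269, d = 1/u = 0.7536
Per-period rate: rΔt = 0.05·0.5 = 0.025, so R = e^0.025 = 1.0253
Risk-neutral probability p = (e^0.025 − 0.7536)/(1.3269 − 0.7536) = 0.2717/0.5733 = 0.4739
Terminal stock prices: S_u = 132.7, S_d = 75.36
Terminal payoffs (S − K): max(37.69, 0) = 37.69, max(-19.64, 0) = 0
Node 0 (S = 100): V_0 = e^(−0.025)·[0.4739·37.6896 + 0.5261·0.0000] = 17.4208

$17.42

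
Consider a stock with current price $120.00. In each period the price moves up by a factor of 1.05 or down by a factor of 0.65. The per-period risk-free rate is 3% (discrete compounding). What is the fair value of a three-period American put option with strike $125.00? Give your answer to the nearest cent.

$5.82

Risk-neutral probability p = (1 + 0.03 − 0.65)/(1.05 − 0.65) = 0.3800/0.4000 = 0.9500
Terminal stock prices: S_uuu = 138.9, S_uud = 86, S_udd = 53.24, S_ddd = 32.95
Terminal payoffs (K − S): max(-13.92, 0) = 0, max(39, 0) = 39, max(71.76, 0) = 71.76, max(92.05, 0) = 92.05
Node uu (S = 132.3): continuation = 1/1.03·[0.9500·0.0000 + 0.0500·39.0050] = 1.8934; exercise value = 0.0000 ≤ continuation, so V_uu = 1.8934
Node ud (S = 81.9): continuation = 1/1.03·[0.9500·39.0050 + 0.0500·71.7650] = 39.4592; exercise value = 43.1000 > continuation, so V_ud = 43.1000 (exercise)
Node dd (S = 50.7): continuation = 1/1.03·[0.9500·71.7650 + 0.0500·92.0450] = 70.6592; exercise value = 74.3000 > continuation, so V_dd = 74.3000 (exercise)
Node u (S = 126): continuation = 1/1.03·[0.9500·1.8934 + 0.0500·43.1000] = 3.8386; exercise value = 0.0000 ≤ continuation, so V_u = 3.8386
Node d (S = 78): continuation = 1/1.03·[0.9500·43.1000 + 0.0500·74.3000] = 43.3592; exercise value = 47.0000 > continuation, so V_d = 47.0000 (exercise)
Node 0 (S = 120): continuation = 1/1.03·[0.9500·3.8386 + 0.0500·47.0000] = 5.8220; exercise value = 5.0000 ≤ continuation, so V_0 = 5.8220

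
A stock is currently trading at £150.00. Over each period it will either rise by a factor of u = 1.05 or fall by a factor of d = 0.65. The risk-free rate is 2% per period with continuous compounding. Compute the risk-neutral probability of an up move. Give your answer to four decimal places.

p = 0.9255

Risk-neutral probability p = (e^0.02 − 0.65)/(1.05 − 0.65) = 0.3702/0.4000 = 0.9255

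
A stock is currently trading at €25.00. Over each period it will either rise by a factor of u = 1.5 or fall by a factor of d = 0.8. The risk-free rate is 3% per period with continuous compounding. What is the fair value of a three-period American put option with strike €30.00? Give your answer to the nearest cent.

€7.56

Risk-neutral probability p = (e^0.03 − 0.8)/(1.5 − 0.8) = 0.2305/0.7000 = 0.3292
Terminal stock prices: S_uuu = 84.38, S_uud = 45, S_udd = 24, S_ddd = 12.8
Terminal payoffs (K − S): max(-54.38, 0) = 0, max(-15, 0) = 0, max(6, 0) = 6, max(17.2, 0) = 17.2
Node uu (S = 56.25): continuation = e^(−0.03)·[0.3292·0.0000 + 0.6708·0.0000] = 0.0000; exercise value = 0.0000 ≤ continuation, so V_uu = 0.0000
Node ud (S = 30): continuation = e^(−0.03)·[0.3292·0.0000 + 0.6708·6.0000] = 3.9057; exercise value = 0.0000 ≤ continuation, so V_ud = 3.9057
Node dd (S = 16): continuation = e^(−0.03)·[0.3292·6.0000 + 0.6708·17.2000] = 13.1134; exercise value = 14.0000 > continuation, so V_dd = 14.0000 (exercise)
Node u (S = 37.5): continuation = e^(−0.03)·[0.3292·0.0000 + 0.6708·3.9057] = 2.5425; exercise value = 0.0000 ≤ continuation, so V_u = 2.5425
Node d (S = 20): continuation = e^(−0.03)·[0.3292·3.9057 + 0.6708·14.0000] = 10.3612; exercise value = 10.0000 ≤ continuation, so V_d = 10.3612
Node 0 (S = 25): continuation = e^(−0.03)·[0.3292·2.5425 + 0.6708·10.3612] = 7.5570; exercise value = 5.0000 ≤ continuation, so V_0 = 7.5570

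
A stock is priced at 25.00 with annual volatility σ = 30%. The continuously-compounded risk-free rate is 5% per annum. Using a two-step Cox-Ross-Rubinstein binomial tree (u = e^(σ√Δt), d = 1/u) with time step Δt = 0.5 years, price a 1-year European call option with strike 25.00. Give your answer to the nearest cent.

CRR parameters: u = e^(σ√Δt) = e^(0.3·√0.5) = 1.2363, d = 1/u = 0.8089
Per-period rate: rΔt = 0.05·0.5 = 0.025, so R = e^0.025 = 1.0253
Risk-neutral probability p = (e^0.025 − 0.8089)/(1.2363 − 0.8089) = 0.2165/0.4275 = 0.5064
Terminal stock prices: S_uu = 38.21, S_ud = 25, S_dd = 16.36
Terminal payoffs (S − K): max(13.21, 0) = 13.21, max(0, 0) = 0, max(-8.644, 0) = 0
Node u (S = 30.91): V_u = e^(−0.025)·[0.5064·13.2116 + 0.4936·0.0000] = 6.5250
Node d (S = 20.22): V_d = e^(−0.025)·[0.5064·0.0000 + 0.4936·0.0000] = 0.0000
Node 0 (S = 25): V_0 = e^(−0.025)·[0.5064·6.5250 + 0.4936·0.0000] = 3.2226

3.22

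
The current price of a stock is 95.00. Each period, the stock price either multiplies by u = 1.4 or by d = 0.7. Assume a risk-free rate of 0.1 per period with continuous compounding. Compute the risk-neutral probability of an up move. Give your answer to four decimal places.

p = 0.5788

Risk-neutral probability p = (e^0.1 − 0.7)/(1.4 − 0.7) = 0.4052/0.7000 = 0.5788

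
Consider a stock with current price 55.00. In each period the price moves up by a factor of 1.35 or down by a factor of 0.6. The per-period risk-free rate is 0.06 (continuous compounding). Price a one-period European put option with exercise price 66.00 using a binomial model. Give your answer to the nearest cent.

11.94

Risk-neutral probability p = (e^0.06 − 0.6)/(1.35 − 0.6) = 0.4618/0.7500 = 0.6158
Terminal stock prices: S_u = 74.25, S_d = 33
Terminal payoffs (K − S): max(-8.25, 0) = 0, max(33, 0) = 33
Node 0 (S = 55): V_0 = e^(−0.06)·[0.6158·0.0000 + 0.3842·33.0000] = 11.9408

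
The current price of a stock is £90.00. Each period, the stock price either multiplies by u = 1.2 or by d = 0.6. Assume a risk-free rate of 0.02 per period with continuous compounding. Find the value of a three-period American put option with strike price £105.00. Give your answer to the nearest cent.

Risk-neutral probability p = (e^0.02 − 0.6)/(1.2 − 0.6) = 0.4202/0.6000 = 0.7003
Terminal stock prices: S_uuu = 155.5, S_uud = 77.76, S_udd = 38.88, S_ddd = 19.44
Terminal payoffs (K − S): max(-50.52, 0) = 0, max(27.24, 0) = 27.24, max(66.12, 0) = 66.12, max(85.56, 0) = 85.56
Node uu (S = 129.6): continuation = e^(−0.02)·[0.7003·0.0000 + 0.2997·27.2400] = 8.0012; exercise value = 0.0000 ≤ continuation, so V_uu = 8.0012
Node ud (S = 64.8): continuation = e^(−0.02)·[0.7003·27.2400 + 0.2997·66.1200] = 38.1209; exercise value = 40.2000 > continuation, so V_ud = 40.2000 (exercise)
Node dd (S = 32.4): continuation = e^(−0.02)·[0.7003·66.1200 + 0.2997·85.5600] = 70.5209; exercise value = 72.6000 > continuation, so V_dd = 72.6000 (exercise)
Node u (S = 108): continuation = e^(−0.02)·[0.7003·8.0012 + 0.2997·40.2000] = 17.3006; exercise value = 0.0000 ≤ continuation, so V_u = 17.3006
Node d (S = 54): continuation = e^(−0.02)·[0.7003·40.2000 + 0.2997·72.6000] = 48.9209; exercise value = 51.0000 > continuation, so V_d = 51.0000 (exercise)
Node 0 (S = 90): continuation = e^(−0.02)·[0.7003·17.3006 + 0.2997·51.0000] = 26.8565; exercise value = 15.0000 ≤ continuation, so V_0 = 26.8565

£26.86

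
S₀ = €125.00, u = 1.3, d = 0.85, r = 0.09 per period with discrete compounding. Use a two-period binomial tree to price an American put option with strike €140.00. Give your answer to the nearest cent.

Risk-neutral probability p = (1 + 0.09 − 0.85)/(1.3 − 0.85) = 0.2400/0.4500 = 0.5333
Terminal stock prices: S_uu = 211.3, S_ud = 138.1, S_dd = 90.31
Terminal payoffs (K − S): max(-71.25, 0) = 0, max(1.875, 0) = 1.875, max(49.69, 0) = 49.69
Node u (S = 162.5): continuation = 1/1.09·[0.5333·0.0000 + 0.4667·1.8750] = 0.8028; exercise value = 0.0000 ≤ continuation, so V_u = 0.8028
Node d (S = 106.2): continuation = 1/1.09·[0.5333·1.8750 + 0.4667·49.6875] = 22.1904; exercise value = 33.7500 > continuation, so V_d = 33.7500 (exercise)
Node 0 (S = 125): continuation = 1/1.09·[0.5333·0.8028 + 0.4667·33.7500] = 14.8423; exercise value = 15.0000 > continuation, so V_0 = 15.0000 (exercise)

€15.00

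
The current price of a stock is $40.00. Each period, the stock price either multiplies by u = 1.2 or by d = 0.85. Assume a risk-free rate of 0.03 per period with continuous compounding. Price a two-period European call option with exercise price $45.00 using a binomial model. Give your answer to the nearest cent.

$3.15

Risk-neutral probability p = (e^0.03 − 0.85)/(1.2 − 0.85) = 0.1805/0.3500 = 0.5156
Terminal stock prices: S_uu = 57.6, S_ud = 40.8, S_dd = 28.9
Terminal payoffs (S − K): max(12.6, 0) = 12.6, max(-4.2, 0) = 0, max(-16.1, 0) = 0
Node u (S = 48): V_u = e^(−0.03)·[0.5156·12.6000 + 0.4844·0.0000] = 6.3044
Node d (S = 34): V_d = e^(−0.03)·[0.5156·0.0000 + 0.4844·0.0000] = 0.0000
Node 0 (S = 40): V_0 = e^(−0.03)·[0.5156·6.3044 + 0.4844·0.0000] = 3.1544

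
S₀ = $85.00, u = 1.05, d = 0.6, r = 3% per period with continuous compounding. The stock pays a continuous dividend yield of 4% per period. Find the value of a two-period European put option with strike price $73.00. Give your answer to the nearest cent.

Per-period risk-free factor R = e^0.03 = 1.0305; dividend-adjusted growth = e^(0.03−0.04) = 0.9900.
Risk-neutral probability p = (0.9900 − 0.6)/(1.05 − 0.6) = 0.3900/0.4500 = 0.8668
Terminal stock prices: S_uu = 93.71, S_ud = 53.55, S_dd = 30.6
Terminal payoffs (K − S): max(-20.71, 0) = 0, max(19.45, 0) = 19.45, max(42.4, 0) = 42.4
Node u (S = 89.25): V_u = e^(−0.03)·[0.8668·0.0000 + 0.1332·19.4500] = 2.5146
Node d (S = 51): V_d = e^(−0.03)·[0.8668·19.4500 + 0.1332·42.4000] = 21.8423
Node 0 (S = 85): V_0 = e^(−0.03)·[0.8668·2.5146 + 0.1332·21.8423] = 4.9391

$4.94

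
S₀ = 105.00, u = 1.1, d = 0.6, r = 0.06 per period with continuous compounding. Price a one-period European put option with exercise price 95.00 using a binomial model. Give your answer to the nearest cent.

2.30

Risk-neutral probability p = (e^0.06 − 0.6)/(1.1 − 0.6) = 0.4618/0.5000 = 0.9237
Terminal stock prices: S_u = 115.5, S_d = 63
Terminal payoffs (K − S): max(-20.5, 0) = 0, max(32, 0) = 32
Node 0 (S = 105): V_0 = e^(−0.06)·[0.9237·0.0000 + 0.0763·32.0000] = 2.3002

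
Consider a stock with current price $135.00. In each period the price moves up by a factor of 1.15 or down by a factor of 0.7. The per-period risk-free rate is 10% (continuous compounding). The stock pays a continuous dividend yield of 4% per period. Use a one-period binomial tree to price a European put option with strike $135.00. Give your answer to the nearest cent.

$7.18

Per-period risk-free factor R = e^0.1 = 1.1052; dividend-adjusted growth = e^(0.1−0.04) = 1.0618.
Risk-neutral probability p = (1.0618 − 0.7)/(1.15 − 0.7) = 0.3618/0.4500 = 0.8041
Terminal stock prices: S_u = 155.2, S_d = 94.5
Terminal payoffs (K − S): max(-20.25, 0) = 0, max(40.5, 0) = 40.5
Node 0 (S = 135): V_0 = e^(−0.1)·[0.8041·0.0000 + 0.1959·40.5000] = 7.1796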